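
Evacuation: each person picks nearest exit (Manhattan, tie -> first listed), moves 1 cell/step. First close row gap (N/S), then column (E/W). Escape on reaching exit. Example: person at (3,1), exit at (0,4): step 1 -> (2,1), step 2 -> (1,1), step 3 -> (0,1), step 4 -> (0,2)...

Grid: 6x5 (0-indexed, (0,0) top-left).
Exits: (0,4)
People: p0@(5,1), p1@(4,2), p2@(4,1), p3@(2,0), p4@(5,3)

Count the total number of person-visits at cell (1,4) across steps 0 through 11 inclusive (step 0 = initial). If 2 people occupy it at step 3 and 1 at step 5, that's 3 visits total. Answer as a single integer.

Step 0: p0@(5,1) p1@(4,2) p2@(4,1) p3@(2,0) p4@(5,3) -> at (1,4): 0 [-], cum=0
Step 1: p0@(4,1) p1@(3,2) p2@(3,1) p3@(1,0) p4@(4,3) -> at (1,4): 0 [-], cum=0
Step 2: p0@(3,1) p1@(2,2) p2@(2,1) p3@(0,0) p4@(3,3) -> at (1,4): 0 [-], cum=0
Step 3: p0@(2,1) p1@(1,2) p2@(1,1) p3@(0,1) p4@(2,3) -> at (1,4): 0 [-], cum=0
Step 4: p0@(1,1) p1@(0,2) p2@(0,1) p3@(0,2) p4@(1,3) -> at (1,4): 0 [-], cum=0
Step 5: p0@(0,1) p1@(0,3) p2@(0,2) p3@(0,3) p4@(0,3) -> at (1,4): 0 [-], cum=0
Step 6: p0@(0,2) p1@ESC p2@(0,3) p3@ESC p4@ESC -> at (1,4): 0 [-], cum=0
Step 7: p0@(0,3) p1@ESC p2@ESC p3@ESC p4@ESC -> at (1,4): 0 [-], cum=0
Step 8: p0@ESC p1@ESC p2@ESC p3@ESC p4@ESC -> at (1,4): 0 [-], cum=0
Total visits = 0

Answer: 0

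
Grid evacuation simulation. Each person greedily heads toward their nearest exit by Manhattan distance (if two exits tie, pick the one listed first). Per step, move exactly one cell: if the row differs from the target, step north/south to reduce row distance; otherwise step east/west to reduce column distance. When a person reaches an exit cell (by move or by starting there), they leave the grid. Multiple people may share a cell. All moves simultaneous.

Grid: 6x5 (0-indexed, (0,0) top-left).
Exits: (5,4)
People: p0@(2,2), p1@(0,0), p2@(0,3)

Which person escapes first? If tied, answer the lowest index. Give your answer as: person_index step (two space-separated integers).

Answer: 0 5

Derivation:
Step 1: p0:(2,2)->(3,2) | p1:(0,0)->(1,0) | p2:(0,3)->(1,3)
Step 2: p0:(3,2)->(4,2) | p1:(1,0)->(2,0) | p2:(1,3)->(2,3)
Step 3: p0:(4,2)->(5,2) | p1:(2,0)->(3,0) | p2:(2,3)->(3,3)
Step 4: p0:(5,2)->(5,3) | p1:(3,0)->(4,0) | p2:(3,3)->(4,3)
Step 5: p0:(5,3)->(5,4)->EXIT | p1:(4,0)->(5,0) | p2:(4,3)->(5,3)
Step 6: p0:escaped | p1:(5,0)->(5,1) | p2:(5,3)->(5,4)->EXIT
Step 7: p0:escaped | p1:(5,1)->(5,2) | p2:escaped
Step 8: p0:escaped | p1:(5,2)->(5,3) | p2:escaped
Step 9: p0:escaped | p1:(5,3)->(5,4)->EXIT | p2:escaped
Exit steps: [5, 9, 6]
First to escape: p0 at step 5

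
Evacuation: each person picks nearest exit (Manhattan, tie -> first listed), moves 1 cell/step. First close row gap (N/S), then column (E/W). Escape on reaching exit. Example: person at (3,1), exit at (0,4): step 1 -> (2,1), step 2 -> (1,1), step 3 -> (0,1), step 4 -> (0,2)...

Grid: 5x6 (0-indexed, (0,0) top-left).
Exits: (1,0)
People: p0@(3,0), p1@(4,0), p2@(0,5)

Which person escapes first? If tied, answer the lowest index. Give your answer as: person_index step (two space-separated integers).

Step 1: p0:(3,0)->(2,0) | p1:(4,0)->(3,0) | p2:(0,5)->(1,5)
Step 2: p0:(2,0)->(1,0)->EXIT | p1:(3,0)->(2,0) | p2:(1,5)->(1,4)
Step 3: p0:escaped | p1:(2,0)->(1,0)->EXIT | p2:(1,4)->(1,3)
Step 4: p0:escaped | p1:escaped | p2:(1,3)->(1,2)
Step 5: p0:escaped | p1:escaped | p2:(1,2)->(1,1)
Step 6: p0:escaped | p1:escaped | p2:(1,1)->(1,0)->EXIT
Exit steps: [2, 3, 6]
First to escape: p0 at step 2

Answer: 0 2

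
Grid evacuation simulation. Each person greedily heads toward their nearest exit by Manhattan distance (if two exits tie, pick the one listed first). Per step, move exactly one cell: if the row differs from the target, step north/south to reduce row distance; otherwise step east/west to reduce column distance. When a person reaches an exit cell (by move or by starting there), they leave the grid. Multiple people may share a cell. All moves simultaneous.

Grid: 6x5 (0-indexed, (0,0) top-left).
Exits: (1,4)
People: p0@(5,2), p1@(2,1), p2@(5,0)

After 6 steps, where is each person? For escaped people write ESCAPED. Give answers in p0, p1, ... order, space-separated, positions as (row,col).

Step 1: p0:(5,2)->(4,2) | p1:(2,1)->(1,1) | p2:(5,0)->(4,0)
Step 2: p0:(4,2)->(3,2) | p1:(1,1)->(1,2) | p2:(4,0)->(3,0)
Step 3: p0:(3,2)->(2,2) | p1:(1,2)->(1,3) | p2:(3,0)->(2,0)
Step 4: p0:(2,2)->(1,2) | p1:(1,3)->(1,4)->EXIT | p2:(2,0)->(1,0)
Step 5: p0:(1,2)->(1,3) | p1:escaped | p2:(1,0)->(1,1)
Step 6: p0:(1,3)->(1,4)->EXIT | p1:escaped | p2:(1,1)->(1,2)

ESCAPED ESCAPED (1,2)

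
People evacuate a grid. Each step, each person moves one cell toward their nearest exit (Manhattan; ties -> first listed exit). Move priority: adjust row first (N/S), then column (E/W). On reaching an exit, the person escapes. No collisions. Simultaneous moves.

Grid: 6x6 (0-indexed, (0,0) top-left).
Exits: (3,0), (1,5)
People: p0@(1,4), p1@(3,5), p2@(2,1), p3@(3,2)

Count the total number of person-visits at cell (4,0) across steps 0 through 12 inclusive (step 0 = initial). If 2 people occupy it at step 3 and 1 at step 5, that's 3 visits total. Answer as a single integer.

Step 0: p0@(1,4) p1@(3,5) p2@(2,1) p3@(3,2) -> at (4,0): 0 [-], cum=0
Step 1: p0@ESC p1@(2,5) p2@(3,1) p3@(3,1) -> at (4,0): 0 [-], cum=0
Step 2: p0@ESC p1@ESC p2@ESC p3@ESC -> at (4,0): 0 [-], cum=0
Total visits = 0

Answer: 0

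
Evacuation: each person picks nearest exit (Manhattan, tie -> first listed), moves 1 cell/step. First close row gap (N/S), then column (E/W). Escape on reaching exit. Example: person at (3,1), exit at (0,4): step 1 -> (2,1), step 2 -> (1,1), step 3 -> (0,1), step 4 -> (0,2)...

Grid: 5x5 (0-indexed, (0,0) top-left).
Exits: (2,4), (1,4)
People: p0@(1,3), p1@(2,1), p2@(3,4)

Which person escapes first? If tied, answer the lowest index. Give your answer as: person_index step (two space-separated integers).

Step 1: p0:(1,3)->(1,4)->EXIT | p1:(2,1)->(2,2) | p2:(3,4)->(2,4)->EXIT
Step 2: p0:escaped | p1:(2,2)->(2,3) | p2:escaped
Step 3: p0:escaped | p1:(2,3)->(2,4)->EXIT | p2:escaped
Exit steps: [1, 3, 1]
First to escape: p0 at step 1

Answer: 0 1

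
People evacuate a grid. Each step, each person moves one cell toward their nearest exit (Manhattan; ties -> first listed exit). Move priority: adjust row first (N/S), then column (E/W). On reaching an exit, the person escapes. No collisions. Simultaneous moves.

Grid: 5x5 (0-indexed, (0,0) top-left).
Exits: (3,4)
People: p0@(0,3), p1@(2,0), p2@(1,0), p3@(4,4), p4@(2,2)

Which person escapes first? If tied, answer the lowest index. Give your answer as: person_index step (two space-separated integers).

Answer: 3 1

Derivation:
Step 1: p0:(0,3)->(1,3) | p1:(2,0)->(3,0) | p2:(1,0)->(2,0) | p3:(4,4)->(3,4)->EXIT | p4:(2,2)->(3,2)
Step 2: p0:(1,3)->(2,3) | p1:(3,0)->(3,1) | p2:(2,0)->(3,0) | p3:escaped | p4:(3,2)->(3,3)
Step 3: p0:(2,3)->(3,3) | p1:(3,1)->(3,2) | p2:(3,0)->(3,1) | p3:escaped | p4:(3,3)->(3,4)->EXIT
Step 4: p0:(3,3)->(3,4)->EXIT | p1:(3,2)->(3,3) | p2:(3,1)->(3,2) | p3:escaped | p4:escaped
Step 5: p0:escaped | p1:(3,3)->(3,4)->EXIT | p2:(3,2)->(3,3) | p3:escaped | p4:escaped
Step 6: p0:escaped | p1:escaped | p2:(3,3)->(3,4)->EXIT | p3:escaped | p4:escaped
Exit steps: [4, 5, 6, 1, 3]
First to escape: p3 at step 1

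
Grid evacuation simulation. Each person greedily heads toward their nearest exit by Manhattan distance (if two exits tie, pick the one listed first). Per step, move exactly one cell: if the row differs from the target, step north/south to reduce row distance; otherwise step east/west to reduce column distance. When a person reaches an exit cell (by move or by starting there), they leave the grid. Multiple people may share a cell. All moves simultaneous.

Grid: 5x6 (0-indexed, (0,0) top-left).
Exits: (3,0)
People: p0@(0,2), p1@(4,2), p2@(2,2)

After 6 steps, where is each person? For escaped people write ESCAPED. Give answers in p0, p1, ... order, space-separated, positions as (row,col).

Step 1: p0:(0,2)->(1,2) | p1:(4,2)->(3,2) | p2:(2,2)->(3,2)
Step 2: p0:(1,2)->(2,2) | p1:(3,2)->(3,1) | p2:(3,2)->(3,1)
Step 3: p0:(2,2)->(3,2) | p1:(3,1)->(3,0)->EXIT | p2:(3,1)->(3,0)->EXIT
Step 4: p0:(3,2)->(3,1) | p1:escaped | p2:escaped
Step 5: p0:(3,1)->(3,0)->EXIT | p1:escaped | p2:escaped

ESCAPED ESCAPED ESCAPED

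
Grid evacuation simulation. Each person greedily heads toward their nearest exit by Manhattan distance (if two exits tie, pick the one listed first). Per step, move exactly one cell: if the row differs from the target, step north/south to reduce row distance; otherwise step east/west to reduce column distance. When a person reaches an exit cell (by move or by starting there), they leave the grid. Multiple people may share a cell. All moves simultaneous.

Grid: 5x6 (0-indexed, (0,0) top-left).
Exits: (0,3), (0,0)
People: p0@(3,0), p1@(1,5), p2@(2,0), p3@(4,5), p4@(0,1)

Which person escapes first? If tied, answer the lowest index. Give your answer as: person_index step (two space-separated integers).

Answer: 4 1

Derivation:
Step 1: p0:(3,0)->(2,0) | p1:(1,5)->(0,5) | p2:(2,0)->(1,0) | p3:(4,5)->(3,5) | p4:(0,1)->(0,0)->EXIT
Step 2: p0:(2,0)->(1,0) | p1:(0,5)->(0,4) | p2:(1,0)->(0,0)->EXIT | p3:(3,5)->(2,5) | p4:escaped
Step 3: p0:(1,0)->(0,0)->EXIT | p1:(0,4)->(0,3)->EXIT | p2:escaped | p3:(2,5)->(1,5) | p4:escaped
Step 4: p0:escaped | p1:escaped | p2:escaped | p3:(1,5)->(0,5) | p4:escaped
Step 5: p0:escaped | p1:escaped | p2:escaped | p3:(0,5)->(0,4) | p4:escaped
Step 6: p0:escaped | p1:escaped | p2:escaped | p3:(0,4)->(0,3)->EXIT | p4:escaped
Exit steps: [3, 3, 2, 6, 1]
First to escape: p4 at step 1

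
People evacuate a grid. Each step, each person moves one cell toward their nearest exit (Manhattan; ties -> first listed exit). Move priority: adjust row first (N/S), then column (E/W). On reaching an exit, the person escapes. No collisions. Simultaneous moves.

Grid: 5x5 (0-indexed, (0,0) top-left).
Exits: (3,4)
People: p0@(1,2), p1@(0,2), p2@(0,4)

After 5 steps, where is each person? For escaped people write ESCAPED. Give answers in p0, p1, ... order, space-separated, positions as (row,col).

Step 1: p0:(1,2)->(2,2) | p1:(0,2)->(1,2) | p2:(0,4)->(1,4)
Step 2: p0:(2,2)->(3,2) | p1:(1,2)->(2,2) | p2:(1,4)->(2,4)
Step 3: p0:(3,2)->(3,3) | p1:(2,2)->(3,2) | p2:(2,4)->(3,4)->EXIT
Step 4: p0:(3,3)->(3,4)->EXIT | p1:(3,2)->(3,3) | p2:escaped
Step 5: p0:escaped | p1:(3,3)->(3,4)->EXIT | p2:escaped

ESCAPED ESCAPED ESCAPED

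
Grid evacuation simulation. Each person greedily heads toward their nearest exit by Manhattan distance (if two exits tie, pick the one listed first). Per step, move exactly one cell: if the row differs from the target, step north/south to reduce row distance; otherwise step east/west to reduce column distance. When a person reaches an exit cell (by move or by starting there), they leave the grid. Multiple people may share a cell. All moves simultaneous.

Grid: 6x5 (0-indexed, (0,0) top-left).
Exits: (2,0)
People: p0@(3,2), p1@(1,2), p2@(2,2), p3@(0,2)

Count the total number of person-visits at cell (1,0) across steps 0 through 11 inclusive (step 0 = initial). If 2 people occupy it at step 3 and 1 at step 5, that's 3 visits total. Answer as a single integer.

Answer: 0

Derivation:
Step 0: p0@(3,2) p1@(1,2) p2@(2,2) p3@(0,2) -> at (1,0): 0 [-], cum=0
Step 1: p0@(2,2) p1@(2,2) p2@(2,1) p3@(1,2) -> at (1,0): 0 [-], cum=0
Step 2: p0@(2,1) p1@(2,1) p2@ESC p3@(2,2) -> at (1,0): 0 [-], cum=0
Step 3: p0@ESC p1@ESC p2@ESC p3@(2,1) -> at (1,0): 0 [-], cum=0
Step 4: p0@ESC p1@ESC p2@ESC p3@ESC -> at (1,0): 0 [-], cum=0
Total visits = 0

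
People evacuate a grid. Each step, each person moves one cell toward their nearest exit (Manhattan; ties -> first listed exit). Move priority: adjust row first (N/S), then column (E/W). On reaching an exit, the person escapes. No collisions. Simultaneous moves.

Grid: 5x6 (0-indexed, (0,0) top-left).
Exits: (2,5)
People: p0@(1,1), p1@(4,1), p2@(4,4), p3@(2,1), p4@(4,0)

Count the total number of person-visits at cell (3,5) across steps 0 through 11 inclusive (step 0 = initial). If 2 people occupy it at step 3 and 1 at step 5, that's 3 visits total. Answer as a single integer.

Step 0: p0@(1,1) p1@(4,1) p2@(4,4) p3@(2,1) p4@(4,0) -> at (3,5): 0 [-], cum=0
Step 1: p0@(2,1) p1@(3,1) p2@(3,4) p3@(2,2) p4@(3,0) -> at (3,5): 0 [-], cum=0
Step 2: p0@(2,2) p1@(2,1) p2@(2,4) p3@(2,3) p4@(2,0) -> at (3,5): 0 [-], cum=0
Step 3: p0@(2,3) p1@(2,2) p2@ESC p3@(2,4) p4@(2,1) -> at (3,5): 0 [-], cum=0
Step 4: p0@(2,4) p1@(2,3) p2@ESC p3@ESC p4@(2,2) -> at (3,5): 0 [-], cum=0
Step 5: p0@ESC p1@(2,4) p2@ESC p3@ESC p4@(2,3) -> at (3,5): 0 [-], cum=0
Step 6: p0@ESC p1@ESC p2@ESC p3@ESC p4@(2,4) -> at (3,5): 0 [-], cum=0
Step 7: p0@ESC p1@ESC p2@ESC p3@ESC p4@ESC -> at (3,5): 0 [-], cum=0
Total visits = 0

Answer: 0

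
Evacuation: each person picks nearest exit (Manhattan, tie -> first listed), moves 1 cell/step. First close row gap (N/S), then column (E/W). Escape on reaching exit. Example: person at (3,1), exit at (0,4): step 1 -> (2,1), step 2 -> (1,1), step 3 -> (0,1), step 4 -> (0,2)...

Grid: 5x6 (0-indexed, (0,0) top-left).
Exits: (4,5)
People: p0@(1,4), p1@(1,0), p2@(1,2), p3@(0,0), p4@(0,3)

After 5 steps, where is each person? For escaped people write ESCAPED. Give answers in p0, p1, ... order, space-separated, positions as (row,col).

Step 1: p0:(1,4)->(2,4) | p1:(1,0)->(2,0) | p2:(1,2)->(2,2) | p3:(0,0)->(1,0) | p4:(0,3)->(1,3)
Step 2: p0:(2,4)->(3,4) | p1:(2,0)->(3,0) | p2:(2,2)->(3,2) | p3:(1,0)->(2,0) | p4:(1,3)->(2,3)
Step 3: p0:(3,4)->(4,4) | p1:(3,0)->(4,0) | p2:(3,2)->(4,2) | p3:(2,0)->(3,0) | p4:(2,3)->(3,3)
Step 4: p0:(4,4)->(4,5)->EXIT | p1:(4,0)->(4,1) | p2:(4,2)->(4,3) | p3:(3,0)->(4,0) | p4:(3,3)->(4,3)
Step 5: p0:escaped | p1:(4,1)->(4,2) | p2:(4,3)->(4,4) | p3:(4,0)->(4,1) | p4:(4,3)->(4,4)

ESCAPED (4,2) (4,4) (4,1) (4,4)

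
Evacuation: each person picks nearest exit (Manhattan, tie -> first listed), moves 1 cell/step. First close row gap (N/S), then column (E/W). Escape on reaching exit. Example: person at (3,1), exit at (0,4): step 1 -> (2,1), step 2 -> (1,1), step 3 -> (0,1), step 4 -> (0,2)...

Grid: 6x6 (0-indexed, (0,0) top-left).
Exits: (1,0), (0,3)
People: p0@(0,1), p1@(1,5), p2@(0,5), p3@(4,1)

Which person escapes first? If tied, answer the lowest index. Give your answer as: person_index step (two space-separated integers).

Step 1: p0:(0,1)->(1,1) | p1:(1,5)->(0,5) | p2:(0,5)->(0,4) | p3:(4,1)->(3,1)
Step 2: p0:(1,1)->(1,0)->EXIT | p1:(0,5)->(0,4) | p2:(0,4)->(0,3)->EXIT | p3:(3,1)->(2,1)
Step 3: p0:escaped | p1:(0,4)->(0,3)->EXIT | p2:escaped | p3:(2,1)->(1,1)
Step 4: p0:escaped | p1:escaped | p2:escaped | p3:(1,1)->(1,0)->EXIT
Exit steps: [2, 3, 2, 4]
First to escape: p0 at step 2

Answer: 0 2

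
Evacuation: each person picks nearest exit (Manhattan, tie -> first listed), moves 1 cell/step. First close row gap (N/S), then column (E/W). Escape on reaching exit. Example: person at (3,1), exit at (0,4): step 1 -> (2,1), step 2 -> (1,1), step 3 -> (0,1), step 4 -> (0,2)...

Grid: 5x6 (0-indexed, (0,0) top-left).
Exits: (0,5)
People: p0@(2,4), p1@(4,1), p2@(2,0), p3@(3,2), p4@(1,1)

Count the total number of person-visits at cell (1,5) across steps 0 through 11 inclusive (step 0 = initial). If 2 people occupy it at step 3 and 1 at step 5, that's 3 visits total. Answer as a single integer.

Answer: 0

Derivation:
Step 0: p0@(2,4) p1@(4,1) p2@(2,0) p3@(3,2) p4@(1,1) -> at (1,5): 0 [-], cum=0
Step 1: p0@(1,4) p1@(3,1) p2@(1,0) p3@(2,2) p4@(0,1) -> at (1,5): 0 [-], cum=0
Step 2: p0@(0,4) p1@(2,1) p2@(0,0) p3@(1,2) p4@(0,2) -> at (1,5): 0 [-], cum=0
Step 3: p0@ESC p1@(1,1) p2@(0,1) p3@(0,2) p4@(0,3) -> at (1,5): 0 [-], cum=0
Step 4: p0@ESC p1@(0,1) p2@(0,2) p3@(0,3) p4@(0,4) -> at (1,5): 0 [-], cum=0
Step 5: p0@ESC p1@(0,2) p2@(0,3) p3@(0,4) p4@ESC -> at (1,5): 0 [-], cum=0
Step 6: p0@ESC p1@(0,3) p2@(0,4) p3@ESC p4@ESC -> at (1,5): 0 [-], cum=0
Step 7: p0@ESC p1@(0,4) p2@ESC p3@ESC p4@ESC -> at (1,5): 0 [-], cum=0
Step 8: p0@ESC p1@ESC p2@ESC p3@ESC p4@ESC -> at (1,5): 0 [-], cum=0
Total visits = 0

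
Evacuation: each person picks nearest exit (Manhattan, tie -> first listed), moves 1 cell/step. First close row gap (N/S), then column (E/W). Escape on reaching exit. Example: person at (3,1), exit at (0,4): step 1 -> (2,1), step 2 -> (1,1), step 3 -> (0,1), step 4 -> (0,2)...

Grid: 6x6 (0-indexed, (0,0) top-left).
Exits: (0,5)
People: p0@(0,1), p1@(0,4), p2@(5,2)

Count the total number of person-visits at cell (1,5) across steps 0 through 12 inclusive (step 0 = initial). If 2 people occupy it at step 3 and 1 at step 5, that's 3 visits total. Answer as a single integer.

Answer: 0

Derivation:
Step 0: p0@(0,1) p1@(0,4) p2@(5,2) -> at (1,5): 0 [-], cum=0
Step 1: p0@(0,2) p1@ESC p2@(4,2) -> at (1,5): 0 [-], cum=0
Step 2: p0@(0,3) p1@ESC p2@(3,2) -> at (1,5): 0 [-], cum=0
Step 3: p0@(0,4) p1@ESC p2@(2,2) -> at (1,5): 0 [-], cum=0
Step 4: p0@ESC p1@ESC p2@(1,2) -> at (1,5): 0 [-], cum=0
Step 5: p0@ESC p1@ESC p2@(0,2) -> at (1,5): 0 [-], cum=0
Step 6: p0@ESC p1@ESC p2@(0,3) -> at (1,5): 0 [-], cum=0
Step 7: p0@ESC p1@ESC p2@(0,4) -> at (1,5): 0 [-], cum=0
Step 8: p0@ESC p1@ESC p2@ESC -> at (1,5): 0 [-], cum=0
Total visits = 0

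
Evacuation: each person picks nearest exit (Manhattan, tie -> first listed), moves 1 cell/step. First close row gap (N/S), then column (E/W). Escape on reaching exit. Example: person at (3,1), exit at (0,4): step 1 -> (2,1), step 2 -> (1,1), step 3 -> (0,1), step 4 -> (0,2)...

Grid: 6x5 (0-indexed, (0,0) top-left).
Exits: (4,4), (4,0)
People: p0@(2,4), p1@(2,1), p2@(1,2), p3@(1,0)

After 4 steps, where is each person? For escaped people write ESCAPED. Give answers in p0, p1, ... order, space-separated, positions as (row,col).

Step 1: p0:(2,4)->(3,4) | p1:(2,1)->(3,1) | p2:(1,2)->(2,2) | p3:(1,0)->(2,0)
Step 2: p0:(3,4)->(4,4)->EXIT | p1:(3,1)->(4,1) | p2:(2,2)->(3,2) | p3:(2,0)->(3,0)
Step 3: p0:escaped | p1:(4,1)->(4,0)->EXIT | p2:(3,2)->(4,2) | p3:(3,0)->(4,0)->EXIT
Step 4: p0:escaped | p1:escaped | p2:(4,2)->(4,3) | p3:escaped

ESCAPED ESCAPED (4,3) ESCAPED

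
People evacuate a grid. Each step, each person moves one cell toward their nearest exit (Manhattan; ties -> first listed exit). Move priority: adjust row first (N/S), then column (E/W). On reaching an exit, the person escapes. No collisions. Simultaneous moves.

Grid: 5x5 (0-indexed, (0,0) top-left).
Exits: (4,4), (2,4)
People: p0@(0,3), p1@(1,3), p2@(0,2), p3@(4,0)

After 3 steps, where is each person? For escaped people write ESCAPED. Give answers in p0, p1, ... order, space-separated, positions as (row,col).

Step 1: p0:(0,3)->(1,3) | p1:(1,3)->(2,3) | p2:(0,2)->(1,2) | p3:(4,0)->(4,1)
Step 2: p0:(1,3)->(2,3) | p1:(2,3)->(2,4)->EXIT | p2:(1,2)->(2,2) | p3:(4,1)->(4,2)
Step 3: p0:(2,3)->(2,4)->EXIT | p1:escaped | p2:(2,2)->(2,3) | p3:(4,2)->(4,3)

ESCAPED ESCAPED (2,3) (4,3)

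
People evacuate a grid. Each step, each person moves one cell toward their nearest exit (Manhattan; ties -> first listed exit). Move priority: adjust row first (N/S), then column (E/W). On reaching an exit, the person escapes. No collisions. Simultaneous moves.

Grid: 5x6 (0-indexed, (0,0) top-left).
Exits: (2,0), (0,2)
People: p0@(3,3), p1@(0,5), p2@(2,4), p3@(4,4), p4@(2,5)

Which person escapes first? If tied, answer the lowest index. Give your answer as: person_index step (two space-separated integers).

Step 1: p0:(3,3)->(2,3) | p1:(0,5)->(0,4) | p2:(2,4)->(2,3) | p3:(4,4)->(3,4) | p4:(2,5)->(2,4)
Step 2: p0:(2,3)->(2,2) | p1:(0,4)->(0,3) | p2:(2,3)->(2,2) | p3:(3,4)->(2,4) | p4:(2,4)->(2,3)
Step 3: p0:(2,2)->(2,1) | p1:(0,3)->(0,2)->EXIT | p2:(2,2)->(2,1) | p3:(2,4)->(2,3) | p4:(2,3)->(2,2)
Step 4: p0:(2,1)->(2,0)->EXIT | p1:escaped | p2:(2,1)->(2,0)->EXIT | p3:(2,3)->(2,2) | p4:(2,2)->(2,1)
Step 5: p0:escaped | p1:escaped | p2:escaped | p3:(2,2)->(2,1) | p4:(2,1)->(2,0)->EXIT
Step 6: p0:escaped | p1:escaped | p2:escaped | p3:(2,1)->(2,0)->EXIT | p4:escaped
Exit steps: [4, 3, 4, 6, 5]
First to escape: p1 at step 3

Answer: 1 3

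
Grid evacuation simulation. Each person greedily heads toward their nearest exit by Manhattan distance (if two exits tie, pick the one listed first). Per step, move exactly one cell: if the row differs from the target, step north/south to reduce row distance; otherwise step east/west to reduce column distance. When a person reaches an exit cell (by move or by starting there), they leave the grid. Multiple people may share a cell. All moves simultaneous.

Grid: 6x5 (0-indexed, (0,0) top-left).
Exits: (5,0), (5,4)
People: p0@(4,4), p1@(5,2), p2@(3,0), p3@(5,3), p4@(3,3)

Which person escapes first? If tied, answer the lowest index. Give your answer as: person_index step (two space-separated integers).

Step 1: p0:(4,4)->(5,4)->EXIT | p1:(5,2)->(5,1) | p2:(3,0)->(4,0) | p3:(5,3)->(5,4)->EXIT | p4:(3,3)->(4,3)
Step 2: p0:escaped | p1:(5,1)->(5,0)->EXIT | p2:(4,0)->(5,0)->EXIT | p3:escaped | p4:(4,3)->(5,3)
Step 3: p0:escaped | p1:escaped | p2:escaped | p3:escaped | p4:(5,3)->(5,4)->EXIT
Exit steps: [1, 2, 2, 1, 3]
First to escape: p0 at step 1

Answer: 0 1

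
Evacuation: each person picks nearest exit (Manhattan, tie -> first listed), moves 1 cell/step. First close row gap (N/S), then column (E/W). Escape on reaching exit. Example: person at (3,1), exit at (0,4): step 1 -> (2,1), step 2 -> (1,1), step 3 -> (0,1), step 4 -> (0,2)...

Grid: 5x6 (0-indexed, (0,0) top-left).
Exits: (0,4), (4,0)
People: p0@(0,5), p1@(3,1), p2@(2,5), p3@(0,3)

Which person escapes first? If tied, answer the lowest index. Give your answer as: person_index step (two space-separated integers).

Step 1: p0:(0,5)->(0,4)->EXIT | p1:(3,1)->(4,1) | p2:(2,5)->(1,5) | p3:(0,3)->(0,4)->EXIT
Step 2: p0:escaped | p1:(4,1)->(4,0)->EXIT | p2:(1,5)->(0,5) | p3:escaped
Step 3: p0:escaped | p1:escaped | p2:(0,5)->(0,4)->EXIT | p3:escaped
Exit steps: [1, 2, 3, 1]
First to escape: p0 at step 1

Answer: 0 1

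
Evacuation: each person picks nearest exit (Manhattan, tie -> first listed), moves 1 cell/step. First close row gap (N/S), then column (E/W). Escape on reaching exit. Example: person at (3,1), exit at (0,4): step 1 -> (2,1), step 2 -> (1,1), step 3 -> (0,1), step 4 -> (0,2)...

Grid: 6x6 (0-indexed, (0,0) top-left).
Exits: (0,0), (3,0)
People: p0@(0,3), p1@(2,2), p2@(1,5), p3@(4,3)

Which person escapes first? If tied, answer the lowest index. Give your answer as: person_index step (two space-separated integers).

Answer: 0 3

Derivation:
Step 1: p0:(0,3)->(0,2) | p1:(2,2)->(3,2) | p2:(1,5)->(0,5) | p3:(4,3)->(3,3)
Step 2: p0:(0,2)->(0,1) | p1:(3,2)->(3,1) | p2:(0,5)->(0,4) | p3:(3,3)->(3,2)
Step 3: p0:(0,1)->(0,0)->EXIT | p1:(3,1)->(3,0)->EXIT | p2:(0,4)->(0,3) | p3:(3,2)->(3,1)
Step 4: p0:escaped | p1:escaped | p2:(0,3)->(0,2) | p3:(3,1)->(3,0)->EXIT
Step 5: p0:escaped | p1:escaped | p2:(0,2)->(0,1) | p3:escaped
Step 6: p0:escaped | p1:escaped | p2:(0,1)->(0,0)->EXIT | p3:escaped
Exit steps: [3, 3, 6, 4]
First to escape: p0 at step 3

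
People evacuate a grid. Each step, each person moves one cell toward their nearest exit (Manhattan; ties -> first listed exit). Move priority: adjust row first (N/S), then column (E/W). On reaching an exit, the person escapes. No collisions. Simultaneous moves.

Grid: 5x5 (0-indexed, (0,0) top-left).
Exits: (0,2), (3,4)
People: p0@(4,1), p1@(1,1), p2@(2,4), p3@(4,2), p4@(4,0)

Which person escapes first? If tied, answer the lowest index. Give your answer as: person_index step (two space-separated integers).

Answer: 2 1

Derivation:
Step 1: p0:(4,1)->(3,1) | p1:(1,1)->(0,1) | p2:(2,4)->(3,4)->EXIT | p3:(4,2)->(3,2) | p4:(4,0)->(3,0)
Step 2: p0:(3,1)->(3,2) | p1:(0,1)->(0,2)->EXIT | p2:escaped | p3:(3,2)->(3,3) | p4:(3,0)->(3,1)
Step 3: p0:(3,2)->(3,3) | p1:escaped | p2:escaped | p3:(3,3)->(3,4)->EXIT | p4:(3,1)->(3,2)
Step 4: p0:(3,3)->(3,4)->EXIT | p1:escaped | p2:escaped | p3:escaped | p4:(3,2)->(3,3)
Step 5: p0:escaped | p1:escaped | p2:escaped | p3:escaped | p4:(3,3)->(3,4)->EXIT
Exit steps: [4, 2, 1, 3, 5]
First to escape: p2 at step 1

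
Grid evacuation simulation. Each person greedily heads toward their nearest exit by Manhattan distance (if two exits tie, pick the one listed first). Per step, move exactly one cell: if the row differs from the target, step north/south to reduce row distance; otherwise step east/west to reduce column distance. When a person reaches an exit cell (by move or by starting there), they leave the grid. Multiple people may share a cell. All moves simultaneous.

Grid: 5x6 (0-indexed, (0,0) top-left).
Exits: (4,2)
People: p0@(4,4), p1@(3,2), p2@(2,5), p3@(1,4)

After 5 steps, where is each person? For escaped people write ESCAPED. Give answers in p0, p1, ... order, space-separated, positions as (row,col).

Step 1: p0:(4,4)->(4,3) | p1:(3,2)->(4,2)->EXIT | p2:(2,5)->(3,5) | p3:(1,4)->(2,4)
Step 2: p0:(4,3)->(4,2)->EXIT | p1:escaped | p2:(3,5)->(4,5) | p3:(2,4)->(3,4)
Step 3: p0:escaped | p1:escaped | p2:(4,5)->(4,4) | p3:(3,4)->(4,4)
Step 4: p0:escaped | p1:escaped | p2:(4,4)->(4,3) | p3:(4,4)->(4,3)
Step 5: p0:escaped | p1:escaped | p2:(4,3)->(4,2)->EXIT | p3:(4,3)->(4,2)->EXIT

ESCAPED ESCAPED ESCAPED ESCAPED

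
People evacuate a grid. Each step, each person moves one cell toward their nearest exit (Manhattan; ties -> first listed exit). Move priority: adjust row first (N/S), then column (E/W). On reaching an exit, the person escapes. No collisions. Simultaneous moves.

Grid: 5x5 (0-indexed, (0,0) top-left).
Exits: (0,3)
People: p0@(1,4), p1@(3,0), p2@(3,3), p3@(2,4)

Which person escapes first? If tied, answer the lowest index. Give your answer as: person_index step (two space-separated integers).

Step 1: p0:(1,4)->(0,4) | p1:(3,0)->(2,0) | p2:(3,3)->(2,3) | p3:(2,4)->(1,4)
Step 2: p0:(0,4)->(0,3)->EXIT | p1:(2,0)->(1,0) | p2:(2,3)->(1,3) | p3:(1,4)->(0,4)
Step 3: p0:escaped | p1:(1,0)->(0,0) | p2:(1,3)->(0,3)->EXIT | p3:(0,4)->(0,3)->EXIT
Step 4: p0:escaped | p1:(0,0)->(0,1) | p2:escaped | p3:escaped
Step 5: p0:escaped | p1:(0,1)->(0,2) | p2:escaped | p3:escaped
Step 6: p0:escaped | p1:(0,2)->(0,3)->EXIT | p2:escaped | p3:escaped
Exit steps: [2, 6, 3, 3]
First to escape: p0 at step 2

Answer: 0 2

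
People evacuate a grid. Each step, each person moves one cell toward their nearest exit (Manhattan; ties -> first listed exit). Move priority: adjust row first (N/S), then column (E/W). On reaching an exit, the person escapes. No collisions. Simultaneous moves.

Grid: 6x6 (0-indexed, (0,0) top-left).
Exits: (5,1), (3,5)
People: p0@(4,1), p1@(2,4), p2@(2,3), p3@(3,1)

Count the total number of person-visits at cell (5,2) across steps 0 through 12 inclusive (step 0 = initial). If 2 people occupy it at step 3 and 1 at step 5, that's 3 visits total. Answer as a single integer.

Step 0: p0@(4,1) p1@(2,4) p2@(2,3) p3@(3,1) -> at (5,2): 0 [-], cum=0
Step 1: p0@ESC p1@(3,4) p2@(3,3) p3@(4,1) -> at (5,2): 0 [-], cum=0
Step 2: p0@ESC p1@ESC p2@(3,4) p3@ESC -> at (5,2): 0 [-], cum=0
Step 3: p0@ESC p1@ESC p2@ESC p3@ESC -> at (5,2): 0 [-], cum=0
Total visits = 0

Answer: 0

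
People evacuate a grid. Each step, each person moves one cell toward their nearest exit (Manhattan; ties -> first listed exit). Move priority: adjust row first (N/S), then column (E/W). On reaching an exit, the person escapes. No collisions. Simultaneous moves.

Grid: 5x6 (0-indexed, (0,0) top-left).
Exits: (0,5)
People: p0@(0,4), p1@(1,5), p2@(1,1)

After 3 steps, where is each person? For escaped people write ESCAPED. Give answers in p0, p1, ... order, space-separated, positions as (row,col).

Step 1: p0:(0,4)->(0,5)->EXIT | p1:(1,5)->(0,5)->EXIT | p2:(1,1)->(0,1)
Step 2: p0:escaped | p1:escaped | p2:(0,1)->(0,2)
Step 3: p0:escaped | p1:escaped | p2:(0,2)->(0,3)

ESCAPED ESCAPED (0,3)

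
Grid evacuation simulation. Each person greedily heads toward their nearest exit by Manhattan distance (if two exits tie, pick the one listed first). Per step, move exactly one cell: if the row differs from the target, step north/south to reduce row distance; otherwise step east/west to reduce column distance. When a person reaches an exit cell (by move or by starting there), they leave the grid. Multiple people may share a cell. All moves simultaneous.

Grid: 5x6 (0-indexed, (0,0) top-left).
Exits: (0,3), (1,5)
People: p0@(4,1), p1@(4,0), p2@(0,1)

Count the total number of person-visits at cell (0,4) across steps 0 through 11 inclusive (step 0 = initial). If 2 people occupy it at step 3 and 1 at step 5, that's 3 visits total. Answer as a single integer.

Step 0: p0@(4,1) p1@(4,0) p2@(0,1) -> at (0,4): 0 [-], cum=0
Step 1: p0@(3,1) p1@(3,0) p2@(0,2) -> at (0,4): 0 [-], cum=0
Step 2: p0@(2,1) p1@(2,0) p2@ESC -> at (0,4): 0 [-], cum=0
Step 3: p0@(1,1) p1@(1,0) p2@ESC -> at (0,4): 0 [-], cum=0
Step 4: p0@(0,1) p1@(0,0) p2@ESC -> at (0,4): 0 [-], cum=0
Step 5: p0@(0,2) p1@(0,1) p2@ESC -> at (0,4): 0 [-], cum=0
Step 6: p0@ESC p1@(0,2) p2@ESC -> at (0,4): 0 [-], cum=0
Step 7: p0@ESC p1@ESC p2@ESC -> at (0,4): 0 [-], cum=0
Total visits = 0

Answer: 0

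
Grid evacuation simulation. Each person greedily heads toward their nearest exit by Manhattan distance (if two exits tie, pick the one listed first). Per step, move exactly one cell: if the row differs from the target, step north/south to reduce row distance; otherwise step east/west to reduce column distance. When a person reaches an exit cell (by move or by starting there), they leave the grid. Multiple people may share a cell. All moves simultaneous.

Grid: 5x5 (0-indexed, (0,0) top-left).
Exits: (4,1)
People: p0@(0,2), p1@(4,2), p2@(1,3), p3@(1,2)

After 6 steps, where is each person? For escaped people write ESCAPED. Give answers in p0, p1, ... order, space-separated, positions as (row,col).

Step 1: p0:(0,2)->(1,2) | p1:(4,2)->(4,1)->EXIT | p2:(1,3)->(2,3) | p3:(1,2)->(2,2)
Step 2: p0:(1,2)->(2,2) | p1:escaped | p2:(2,3)->(3,3) | p3:(2,2)->(3,2)
Step 3: p0:(2,2)->(3,2) | p1:escaped | p2:(3,3)->(4,3) | p3:(3,2)->(4,2)
Step 4: p0:(3,2)->(4,2) | p1:escaped | p2:(4,3)->(4,2) | p3:(4,2)->(4,1)->EXIT
Step 5: p0:(4,2)->(4,1)->EXIT | p1:escaped | p2:(4,2)->(4,1)->EXIT | p3:escaped

ESCAPED ESCAPED ESCAPED ESCAPED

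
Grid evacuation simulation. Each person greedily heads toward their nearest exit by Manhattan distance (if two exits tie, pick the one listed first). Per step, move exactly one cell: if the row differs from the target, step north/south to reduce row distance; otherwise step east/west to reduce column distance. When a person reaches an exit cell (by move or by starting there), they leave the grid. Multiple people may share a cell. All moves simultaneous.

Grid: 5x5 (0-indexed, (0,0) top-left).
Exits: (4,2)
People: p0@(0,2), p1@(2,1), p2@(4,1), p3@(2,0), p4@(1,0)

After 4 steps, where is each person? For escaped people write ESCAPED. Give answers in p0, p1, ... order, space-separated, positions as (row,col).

Step 1: p0:(0,2)->(1,2) | p1:(2,1)->(3,1) | p2:(4,1)->(4,2)->EXIT | p3:(2,0)->(3,0) | p4:(1,0)->(2,0)
Step 2: p0:(1,2)->(2,2) | p1:(3,1)->(4,1) | p2:escaped | p3:(3,0)->(4,0) | p4:(2,0)->(3,0)
Step 3: p0:(2,2)->(3,2) | p1:(4,1)->(4,2)->EXIT | p2:escaped | p3:(4,0)->(4,1) | p4:(3,0)->(4,0)
Step 4: p0:(3,2)->(4,2)->EXIT | p1:escaped | p2:escaped | p3:(4,1)->(4,2)->EXIT | p4:(4,0)->(4,1)

ESCAPED ESCAPED ESCAPED ESCAPED (4,1)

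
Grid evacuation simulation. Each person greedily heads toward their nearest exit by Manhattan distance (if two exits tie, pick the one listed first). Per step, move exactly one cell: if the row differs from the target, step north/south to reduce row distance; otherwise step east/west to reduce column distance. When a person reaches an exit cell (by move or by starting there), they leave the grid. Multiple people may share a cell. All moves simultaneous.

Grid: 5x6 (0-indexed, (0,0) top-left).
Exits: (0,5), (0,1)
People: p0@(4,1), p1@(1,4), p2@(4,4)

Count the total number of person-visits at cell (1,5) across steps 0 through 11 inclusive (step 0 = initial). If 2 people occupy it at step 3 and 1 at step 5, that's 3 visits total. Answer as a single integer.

Step 0: p0@(4,1) p1@(1,4) p2@(4,4) -> at (1,5): 0 [-], cum=0
Step 1: p0@(3,1) p1@(0,4) p2@(3,4) -> at (1,5): 0 [-], cum=0
Step 2: p0@(2,1) p1@ESC p2@(2,4) -> at (1,5): 0 [-], cum=0
Step 3: p0@(1,1) p1@ESC p2@(1,4) -> at (1,5): 0 [-], cum=0
Step 4: p0@ESC p1@ESC p2@(0,4) -> at (1,5): 0 [-], cum=0
Step 5: p0@ESC p1@ESC p2@ESC -> at (1,5): 0 [-], cum=0
Total visits = 0

Answer: 0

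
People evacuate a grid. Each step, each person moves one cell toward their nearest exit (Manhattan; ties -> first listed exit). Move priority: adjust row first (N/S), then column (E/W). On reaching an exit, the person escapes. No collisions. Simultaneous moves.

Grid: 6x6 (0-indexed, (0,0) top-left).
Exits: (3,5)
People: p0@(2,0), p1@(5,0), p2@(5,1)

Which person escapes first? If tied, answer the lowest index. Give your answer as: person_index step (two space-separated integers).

Answer: 0 6

Derivation:
Step 1: p0:(2,0)->(3,0) | p1:(5,0)->(4,0) | p2:(5,1)->(4,1)
Step 2: p0:(3,0)->(3,1) | p1:(4,0)->(3,0) | p2:(4,1)->(3,1)
Step 3: p0:(3,1)->(3,2) | p1:(3,0)->(3,1) | p2:(3,1)->(3,2)
Step 4: p0:(3,2)->(3,3) | p1:(3,1)->(3,2) | p2:(3,2)->(3,3)
Step 5: p0:(3,3)->(3,4) | p1:(3,2)->(3,3) | p2:(3,3)->(3,4)
Step 6: p0:(3,4)->(3,5)->EXIT | p1:(3,3)->(3,4) | p2:(3,4)->(3,5)->EXIT
Step 7: p0:escaped | p1:(3,4)->(3,5)->EXIT | p2:escaped
Exit steps: [6, 7, 6]
First to escape: p0 at step 6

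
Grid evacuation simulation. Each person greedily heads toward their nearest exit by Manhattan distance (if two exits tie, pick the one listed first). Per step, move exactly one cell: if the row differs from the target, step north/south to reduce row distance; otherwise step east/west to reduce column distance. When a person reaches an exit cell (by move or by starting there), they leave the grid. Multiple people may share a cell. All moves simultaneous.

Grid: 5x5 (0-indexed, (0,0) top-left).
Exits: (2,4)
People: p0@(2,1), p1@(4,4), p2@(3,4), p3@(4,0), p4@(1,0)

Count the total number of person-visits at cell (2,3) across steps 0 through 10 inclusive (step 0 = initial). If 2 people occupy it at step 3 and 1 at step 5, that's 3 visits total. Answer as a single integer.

Answer: 3

Derivation:
Step 0: p0@(2,1) p1@(4,4) p2@(3,4) p3@(4,0) p4@(1,0) -> at (2,3): 0 [-], cum=0
Step 1: p0@(2,2) p1@(3,4) p2@ESC p3@(3,0) p4@(2,0) -> at (2,3): 0 [-], cum=0
Step 2: p0@(2,3) p1@ESC p2@ESC p3@(2,0) p4@(2,1) -> at (2,3): 1 [p0], cum=1
Step 3: p0@ESC p1@ESC p2@ESC p3@(2,1) p4@(2,2) -> at (2,3): 0 [-], cum=1
Step 4: p0@ESC p1@ESC p2@ESC p3@(2,2) p4@(2,3) -> at (2,3): 1 [p4], cum=2
Step 5: p0@ESC p1@ESC p2@ESC p3@(2,3) p4@ESC -> at (2,3): 1 [p3], cum=3
Step 6: p0@ESC p1@ESC p2@ESC p3@ESC p4@ESC -> at (2,3): 0 [-], cum=3
Total visits = 3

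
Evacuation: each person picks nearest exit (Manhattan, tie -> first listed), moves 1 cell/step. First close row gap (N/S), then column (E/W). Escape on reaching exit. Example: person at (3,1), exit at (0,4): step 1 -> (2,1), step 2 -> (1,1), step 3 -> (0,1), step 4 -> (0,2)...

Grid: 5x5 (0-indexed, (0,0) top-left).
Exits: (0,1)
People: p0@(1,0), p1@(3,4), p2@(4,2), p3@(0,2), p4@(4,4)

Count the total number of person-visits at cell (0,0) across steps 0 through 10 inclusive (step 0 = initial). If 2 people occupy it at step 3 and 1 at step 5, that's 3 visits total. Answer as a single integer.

Answer: 1

Derivation:
Step 0: p0@(1,0) p1@(3,4) p2@(4,2) p3@(0,2) p4@(4,4) -> at (0,0): 0 [-], cum=0
Step 1: p0@(0,0) p1@(2,4) p2@(3,2) p3@ESC p4@(3,4) -> at (0,0): 1 [p0], cum=1
Step 2: p0@ESC p1@(1,4) p2@(2,2) p3@ESC p4@(2,4) -> at (0,0): 0 [-], cum=1
Step 3: p0@ESC p1@(0,4) p2@(1,2) p3@ESC p4@(1,4) -> at (0,0): 0 [-], cum=1
Step 4: p0@ESC p1@(0,3) p2@(0,2) p3@ESC p4@(0,4) -> at (0,0): 0 [-], cum=1
Step 5: p0@ESC p1@(0,2) p2@ESC p3@ESC p4@(0,3) -> at (0,0): 0 [-], cum=1
Step 6: p0@ESC p1@ESC p2@ESC p3@ESC p4@(0,2) -> at (0,0): 0 [-], cum=1
Step 7: p0@ESC p1@ESC p2@ESC p3@ESC p4@ESC -> at (0,0): 0 [-], cum=1
Total visits = 1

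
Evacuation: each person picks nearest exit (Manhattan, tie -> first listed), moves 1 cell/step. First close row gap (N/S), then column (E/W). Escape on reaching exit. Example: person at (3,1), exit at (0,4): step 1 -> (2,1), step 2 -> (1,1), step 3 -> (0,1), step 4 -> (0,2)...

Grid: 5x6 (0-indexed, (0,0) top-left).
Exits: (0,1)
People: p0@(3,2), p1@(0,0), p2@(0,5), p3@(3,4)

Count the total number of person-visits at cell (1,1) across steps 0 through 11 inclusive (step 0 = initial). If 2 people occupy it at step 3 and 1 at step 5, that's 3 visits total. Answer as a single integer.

Answer: 0

Derivation:
Step 0: p0@(3,2) p1@(0,0) p2@(0,5) p3@(3,4) -> at (1,1): 0 [-], cum=0
Step 1: p0@(2,2) p1@ESC p2@(0,4) p3@(2,4) -> at (1,1): 0 [-], cum=0
Step 2: p0@(1,2) p1@ESC p2@(0,3) p3@(1,4) -> at (1,1): 0 [-], cum=0
Step 3: p0@(0,2) p1@ESC p2@(0,2) p3@(0,4) -> at (1,1): 0 [-], cum=0
Step 4: p0@ESC p1@ESC p2@ESC p3@(0,3) -> at (1,1): 0 [-], cum=0
Step 5: p0@ESC p1@ESC p2@ESC p3@(0,2) -> at (1,1): 0 [-], cum=0
Step 6: p0@ESC p1@ESC p2@ESC p3@ESC -> at (1,1): 0 [-], cum=0
Total visits = 0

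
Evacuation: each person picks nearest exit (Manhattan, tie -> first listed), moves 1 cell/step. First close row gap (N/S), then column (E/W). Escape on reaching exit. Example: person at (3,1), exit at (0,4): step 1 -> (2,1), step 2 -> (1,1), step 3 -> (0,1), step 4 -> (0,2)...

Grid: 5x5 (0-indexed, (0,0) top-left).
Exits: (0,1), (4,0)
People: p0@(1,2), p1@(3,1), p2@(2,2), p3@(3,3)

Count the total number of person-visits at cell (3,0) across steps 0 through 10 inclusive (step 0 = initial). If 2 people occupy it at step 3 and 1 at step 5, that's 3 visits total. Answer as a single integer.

Step 0: p0@(1,2) p1@(3,1) p2@(2,2) p3@(3,3) -> at (3,0): 0 [-], cum=0
Step 1: p0@(0,2) p1@(4,1) p2@(1,2) p3@(4,3) -> at (3,0): 0 [-], cum=0
Step 2: p0@ESC p1@ESC p2@(0,2) p3@(4,2) -> at (3,0): 0 [-], cum=0
Step 3: p0@ESC p1@ESC p2@ESC p3@(4,1) -> at (3,0): 0 [-], cum=0
Step 4: p0@ESC p1@ESC p2@ESC p3@ESC -> at (3,0): 0 [-], cum=0
Total visits = 0

Answer: 0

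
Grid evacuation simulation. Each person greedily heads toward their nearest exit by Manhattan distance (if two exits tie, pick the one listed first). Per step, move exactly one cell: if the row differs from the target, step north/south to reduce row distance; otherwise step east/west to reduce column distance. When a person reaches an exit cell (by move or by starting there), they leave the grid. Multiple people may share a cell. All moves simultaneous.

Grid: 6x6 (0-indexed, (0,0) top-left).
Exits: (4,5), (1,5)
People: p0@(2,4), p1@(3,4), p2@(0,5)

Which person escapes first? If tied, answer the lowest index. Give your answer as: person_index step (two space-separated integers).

Step 1: p0:(2,4)->(1,4) | p1:(3,4)->(4,4) | p2:(0,5)->(1,5)->EXIT
Step 2: p0:(1,4)->(1,5)->EXIT | p1:(4,4)->(4,5)->EXIT | p2:escaped
Exit steps: [2, 2, 1]
First to escape: p2 at step 1

Answer: 2 1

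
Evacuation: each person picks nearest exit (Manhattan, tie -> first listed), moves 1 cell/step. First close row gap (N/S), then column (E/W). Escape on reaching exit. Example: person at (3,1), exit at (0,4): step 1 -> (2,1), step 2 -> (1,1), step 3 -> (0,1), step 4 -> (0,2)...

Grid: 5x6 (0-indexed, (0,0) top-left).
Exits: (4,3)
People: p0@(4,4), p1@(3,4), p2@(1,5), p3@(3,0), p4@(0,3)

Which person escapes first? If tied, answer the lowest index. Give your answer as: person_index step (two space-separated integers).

Step 1: p0:(4,4)->(4,3)->EXIT | p1:(3,4)->(4,4) | p2:(1,5)->(2,5) | p3:(3,0)->(4,0) | p4:(0,3)->(1,3)
Step 2: p0:escaped | p1:(4,4)->(4,3)->EXIT | p2:(2,5)->(3,5) | p3:(4,0)->(4,1) | p4:(1,3)->(2,3)
Step 3: p0:escaped | p1:escaped | p2:(3,5)->(4,5) | p3:(4,1)->(4,2) | p4:(2,3)->(3,3)
Step 4: p0:escaped | p1:escaped | p2:(4,5)->(4,4) | p3:(4,2)->(4,3)->EXIT | p4:(3,3)->(4,3)->EXIT
Step 5: p0:escaped | p1:escaped | p2:(4,4)->(4,3)->EXIT | p3:escaped | p4:escaped
Exit steps: [1, 2, 5, 4, 4]
First to escape: p0 at step 1

Answer: 0 1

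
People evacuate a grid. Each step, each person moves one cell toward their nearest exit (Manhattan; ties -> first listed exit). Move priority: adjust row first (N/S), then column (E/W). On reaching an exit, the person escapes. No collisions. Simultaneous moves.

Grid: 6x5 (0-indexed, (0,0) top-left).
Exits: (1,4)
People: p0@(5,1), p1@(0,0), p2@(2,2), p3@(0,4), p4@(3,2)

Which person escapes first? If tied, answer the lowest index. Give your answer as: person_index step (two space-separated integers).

Step 1: p0:(5,1)->(4,1) | p1:(0,0)->(1,0) | p2:(2,2)->(1,2) | p3:(0,4)->(1,4)->EXIT | p4:(3,2)->(2,2)
Step 2: p0:(4,1)->(3,1) | p1:(1,0)->(1,1) | p2:(1,2)->(1,3) | p3:escaped | p4:(2,2)->(1,2)
Step 3: p0:(3,1)->(2,1) | p1:(1,1)->(1,2) | p2:(1,3)->(1,4)->EXIT | p3:escaped | p4:(1,2)->(1,3)
Step 4: p0:(2,1)->(1,1) | p1:(1,2)->(1,3) | p2:escaped | p3:escaped | p4:(1,3)->(1,4)->EXIT
Step 5: p0:(1,1)->(1,2) | p1:(1,3)->(1,4)->EXIT | p2:escaped | p3:escaped | p4:escaped
Step 6: p0:(1,2)->(1,3) | p1:escaped | p2:escaped | p3:escaped | p4:escaped
Step 7: p0:(1,3)->(1,4)->EXIT | p1:escaped | p2:escaped | p3:escaped | p4:escaped
Exit steps: [7, 5, 3, 1, 4]
First to escape: p3 at step 1

Answer: 3 1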